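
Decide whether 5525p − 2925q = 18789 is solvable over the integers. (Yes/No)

No

gcd(5525, 2925): 5525 = 1·2925 + 2600; 2925 = 1·2600 + 325; 2600 = 8·325 + 0 → 325
325 does not divide 18789, so a solution does not exist.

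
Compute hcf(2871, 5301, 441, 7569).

2871 = 3² · 11 · 29; 5301 = 3² · 19 · 31; 441 = 3² · 7²; 7569 = 3² · 29²
gcd takes min exponent of each prime: 3² = 9

9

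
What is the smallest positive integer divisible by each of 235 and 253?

59455

gcd first: 253 = 1·235 + 18; 235 = 13·18 + 1; 18 = 18·1 + 0 → gcd = 1
lcm = 235·253/gcd = 59455/1 = 59455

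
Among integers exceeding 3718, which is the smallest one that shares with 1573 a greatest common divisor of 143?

3861

1573 = 143·11. Any a with gcd(a, 1573) = 143 is a multiple of 143, say 143s, with s coprime to 11.
Need s > 3718/143, so s ≥ 27. First s ≥ 27 with gcd(s, 11) = 1 is s = 27. Thus a = 143·27 = 3861.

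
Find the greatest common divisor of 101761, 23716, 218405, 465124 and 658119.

gcd(101761, 23716): 101761 = 4·23716 + 6897; 23716 = 3·6897 + 3025; 6897 = 2·3025 + 847; 3025 = 3·847 + 484; 847 = 1·484 + 363; 484 = 1·363 + 121; 363 = 3·121 + 0 → 121
gcd(121, 218405): 218405 = 1805·121 + 0 → 121
gcd(121, 465124): 465124 = 3844·121 + 0 → 121
gcd(121, 658119): 658119 = 5439·121 + 0 → 121

121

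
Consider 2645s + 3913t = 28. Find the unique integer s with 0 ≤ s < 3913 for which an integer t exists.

2765

gcd(2645, 3913) = 1 (Euclid: 3913 = 1·2645 + 1268; 2645 = 2·1268 + 109; 1268 = 11·109 + 69; 109 = 1·69 + 40; 69 = 1·40 + 29; 40 = 1·29 + 11; 29 = 2·11 + 7; 11 = 1·7 + 4; 7 = 1·4 + 3; 4 = 1·3 + 1; 3 = 3·1 + 0), and 1 | 28.
Extended Euclid: 2645·(1077) + 3913·(-728) = 1. Scale by 28: s₀ = 30156.
General solution s = s₀ + 3913k; reducing mod 3913 gives s = 2765 (and t = -1869).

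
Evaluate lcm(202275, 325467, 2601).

lcm(202275, 325467) = 202275·325467/gcd = 65833837425/261 = 252236925
lcm(252236925, 2601) = 252236925·2601/gcd = 656068241925/9 = 72896471325

72896471325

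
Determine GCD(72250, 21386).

72250 = 2 · 5³ · 17²
21386 = 2 · 17² · 37
Common: 2 · 17² = 578

578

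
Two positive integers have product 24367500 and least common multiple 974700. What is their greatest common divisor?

25

From gcd × lcm = mn: gcd = 24367500 / 974700 = 25.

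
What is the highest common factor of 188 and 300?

188 = 2² · 47
300 = 2² · 3 · 5²
Common: 2² = 4

4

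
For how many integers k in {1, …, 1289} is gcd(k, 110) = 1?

110 = 2·5·11. Inclusion–exclusion on these primes:
1289 − ⌊1289/2⌋ − ⌊1289/5⌋ − ⌊1289/11⌋ + ⌊1289/10⌋ + ⌊1289/22⌋ + ⌊1289/55⌋ − ⌊1289/110⌋ = 469

469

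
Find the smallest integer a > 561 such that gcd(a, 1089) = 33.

gcd(a, 1089) = 33 forces 33 | a; write a = 33s. Then gcd(33s, 33·33) = 33·gcd(s, 33), so need gcd(s, 33) = 1.
33s > 561 gives s ≥ 18. The least s ≥ 18 coprime to 33 is 19, so a = 33·19 = 627.

627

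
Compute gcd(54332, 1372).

Euclid: 54332 = 39·1372 + 824; 1372 = 1·824 + 548; 824 = 1·548 + 276; 548 = 1·276 + 272; 276 = 1·272 + 4; 272 = 68·4 + 0. Last nonzero remainder: 4.

4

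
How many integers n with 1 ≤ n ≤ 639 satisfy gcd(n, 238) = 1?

238 = 2·7·17. Inclusion–exclusion on these primes:
639 − ⌊639/2⌋ − ⌊639/7⌋ − ⌊639/17⌋ + ⌊639/14⌋ + ⌊639/34⌋ + ⌊639/119⌋ − ⌊639/238⌋ = 258

258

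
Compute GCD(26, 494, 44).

2

26 = 2 · 13; 494 = 2 · 13 · 19; 44 = 2² · 11
gcd takes min exponent of each prime: 2 = 2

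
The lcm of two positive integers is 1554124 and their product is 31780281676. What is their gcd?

20449

gcd·lcm = product, so gcd = 31780281676/1554124 = 20449.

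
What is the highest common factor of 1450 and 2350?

1450 = 2 · 5² · 29
2350 = 2 · 5² · 47
Common: 2 · 5² = 50

50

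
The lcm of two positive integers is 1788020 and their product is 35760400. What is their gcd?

20

From gcd × lcm = pq: gcd = 35760400 / 1788020 = 20.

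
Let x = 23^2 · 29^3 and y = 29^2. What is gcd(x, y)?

min exponent per shared prime: 29^2 = 841

841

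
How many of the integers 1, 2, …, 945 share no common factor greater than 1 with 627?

543

Prime factors of 627: 3, 11, 19. Count integers ≤ 945 divisible by none of them.
By inclusion–exclusion: 945 − ⌊945/3⌋ − ⌊945/11⌋ − ⌊945/19⌋ + ⌊945/33⌋ + ⌊945/57⌋ + ⌊945/209⌋ − ⌊945/627⌋ = 543.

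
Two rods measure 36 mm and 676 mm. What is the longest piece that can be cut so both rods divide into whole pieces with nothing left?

4

Euclid: 676 = 18·36 + 28; 36 = 1·28 + 8; 28 = 3·8 + 4; 8 = 2·4 + 0. Last nonzero remainder: 4.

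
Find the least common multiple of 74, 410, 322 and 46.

2442370

74 = 2 · 37; 410 = 2 · 5 · 41; 322 = 2 · 7 · 23; 46 = 2 · 23
lcm takes max exponent of each prime: 2 · 5 · 7 · 23 · 37 · 41 = 2442370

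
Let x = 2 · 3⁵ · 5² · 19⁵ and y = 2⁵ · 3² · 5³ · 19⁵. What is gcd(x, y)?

1114244550

min exponent per shared prime: 2 · 3² · 5² · 19⁵ = 1114244550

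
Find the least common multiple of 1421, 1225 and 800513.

1421 = 7² · 29; 1225 = 5² · 7²; 800513 = 7² · 17 · 31²
lcm takes max exponent of each prime: 5² · 7² · 17 · 29 · 31² = 580371925

580371925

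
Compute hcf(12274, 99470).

2

Euclid: 99470 = 8·12274 + 1278; 12274 = 9·1278 + 772; 1278 = 1·772 + 506; 772 = 1·506 + 266; 506 = 1·266 + 240; 266 = 1·240 + 26; 240 = 9·26 + 6; 26 = 4·6 + 2; 6 = 3·2 + 0. Last nonzero remainder: 2.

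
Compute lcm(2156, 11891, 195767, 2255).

2156 = 2² · 7² · 11; 11891 = 11 · 23 · 47; 195767 = 11 · 13 · 37²; 2255 = 5 · 11 · 41
lcm takes max exponent of each prime: 2² · 5 · 7² · 11 · 13 · 23 · 37² · 41 · 47 = 8503057422860

8503057422860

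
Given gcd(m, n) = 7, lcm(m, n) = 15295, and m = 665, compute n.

161

Using mn = gcd(m,n)·lcm(m,n) = 7·15295 = 107065, we get n = 107065/665 = 161.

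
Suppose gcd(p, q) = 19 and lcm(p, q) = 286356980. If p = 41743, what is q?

p·q = gcd·lcm = 19·286356980 = 5440782620, so q = 5440782620/41743 = 130340.

130340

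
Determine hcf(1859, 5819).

11

1859 = 11 · 13²
5819 = 11 · 23²
Common: 11 = 11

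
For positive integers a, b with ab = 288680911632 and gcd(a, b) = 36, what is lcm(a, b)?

8018914212

Since gcd(a,b)·lcm(a,b) = ab, lcm = 288680911632/36 = 8018914212.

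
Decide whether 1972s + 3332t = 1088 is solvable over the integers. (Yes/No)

Yes

gcd(1972, 3332): 3332 = 1·1972 + 1360; 1972 = 1·1360 + 612; 1360 = 2·612 + 136; 612 = 4·136 + 68; 136 = 2·68 + 0 → 68
68 divides 1088, so a solution exists.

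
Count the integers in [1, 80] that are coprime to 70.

70 = 2·5·7. Inclusion–exclusion on these primes:
80 − ⌊80/2⌋ − ⌊80/5⌋ − ⌊80/7⌋ + ⌊80/10⌋ + ⌊80/14⌋ + ⌊80/35⌋ − ⌊80/70⌋ = 27

27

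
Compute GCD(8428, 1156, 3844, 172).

4

gcd(8428, 1156): 8428 = 7·1156 + 336; 1156 = 3·336 + 148; 336 = 2·148 + 40; 148 = 3·40 + 28; 40 = 1·28 + 12; 28 = 2·12 + 4; 12 = 3·4 + 0 → 4
gcd(4, 3844): 3844 = 961·4 + 0 → 4
gcd(4, 172): 172 = 43·4 + 0 → 4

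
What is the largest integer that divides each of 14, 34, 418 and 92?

2

14 = 2 · 7; 34 = 2 · 17; 418 = 2 · 11 · 19; 92 = 2² · 23
gcd takes min exponent of each prime: 2 = 2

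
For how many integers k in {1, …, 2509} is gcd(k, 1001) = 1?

1001 = 7·11·13. Inclusion–exclusion on these primes:
2509 − ⌊2509/7⌋ − ⌊2509/11⌋ − ⌊2509/13⌋ + ⌊2509/77⌋ + ⌊2509/91⌋ + ⌊2509/143⌋ − ⌊2509/1001⌋ = 1804

1804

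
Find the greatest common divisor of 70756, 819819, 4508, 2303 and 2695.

gcd(70756, 819819): 819819 = 11·70756 + 41503; 70756 = 1·41503 + 29253; 41503 = 1·29253 + 12250; 29253 = 2·12250 + 4753; 12250 = 2·4753 + 2744; 4753 = 1·2744 + 2009; 2744 = 1·2009 + 735; 2009 = 2·735 + 539; 735 = 1·539 + 196; 539 = 2·196 + 147; 196 = 1·147 + 49; 147 = 3·49 + 0 → 49
gcd(49, 4508): 4508 = 92·49 + 0 → 49
gcd(49, 2303): 2303 = 47·49 + 0 → 49
gcd(49, 2695): 2695 = 55·49 + 0 → 49

49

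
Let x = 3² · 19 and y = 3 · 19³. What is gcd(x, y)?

min exponent per shared prime: 3 · 19 = 57

57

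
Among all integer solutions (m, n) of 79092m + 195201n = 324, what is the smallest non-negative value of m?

14048

Euclid: 195201 = 2·79092 + 37017; 79092 = 2·37017 + 5058; 37017 = 7·5058 + 1611; 5058 = 3·1611 + 225; 1611 = 7·225 + 36; 225 = 6·36 + 9; 36 = 4·9 + 0 → gcd = 9; 324 = 9·36.
Back-substitution yields 79092·(5210) + 195201·(-2111) = 9, so one solution is m = 5210·36 = 187560, n = -2111·36 = -75996.
Solutions in m differ by 195201/9 = 21689; the one in [0, 21689) is 187560 mod 21689 = 14048.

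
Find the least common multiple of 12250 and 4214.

gcd first: 12250 = 2·4214 + 3822; 4214 = 1·3822 + 392; 3822 = 9·392 + 294; 392 = 1·294 + 98; 294 = 3·98 + 0 → gcd = 98
lcm = 12250·4214/gcd = 51621500/98 = 526750

526750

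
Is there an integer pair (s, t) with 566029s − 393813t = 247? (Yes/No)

Yes

gcd(566029, 393813): 566029 = 1·393813 + 172216; 393813 = 2·172216 + 49381; 172216 = 3·49381 + 24073; 49381 = 2·24073 + 1235; 24073 = 19·1235 + 608; 1235 = 2·608 + 19; 608 = 32·19 + 0 → 19
19 divides 247, so a solution exists.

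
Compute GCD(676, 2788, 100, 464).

4

gcd(676, 2788): 2788 = 4·676 + 84; 676 = 8·84 + 4; 84 = 21·4 + 0 → 4
gcd(4, 100): 100 = 25·4 + 0 → 4
gcd(4, 464): 464 = 116·4 + 0 → 4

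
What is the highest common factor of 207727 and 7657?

207727 = 13 · 19 · 29²
7657 = 13 · 19 · 31
Common: 13 · 19 = 247

247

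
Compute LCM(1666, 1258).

61642

1666 = 2 · 7² · 17; 1258 = 2 · 17 · 37
max exponents: 2 · 7² · 17 · 37 = 61642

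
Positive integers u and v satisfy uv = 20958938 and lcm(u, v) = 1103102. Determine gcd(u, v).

19

From gcd × lcm = uv: gcd = 20958938 / 1103102 = 19.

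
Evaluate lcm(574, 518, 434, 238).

574 = 2 · 7 · 41; 518 = 2 · 7 · 37; 434 = 2 · 7 · 31; 238 = 2 · 7 · 17
lcm takes max exponent of each prime: 2 · 7 · 17 · 31 · 37 · 41 = 11192426

11192426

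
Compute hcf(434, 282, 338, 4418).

2

gcd(434, 282): 434 = 1·282 + 152; 282 = 1·152 + 130; 152 = 1·130 + 22; 130 = 5·22 + 20; 22 = 1·20 + 2; 20 = 10·2 + 0 → 2
gcd(2, 338): 338 = 169·2 + 0 → 2
gcd(2, 4418): 4418 = 2209·2 + 0 → 2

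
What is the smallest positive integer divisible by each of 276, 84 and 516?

lcm(276, 84) = 276·84/gcd = 23184/12 = 1932
lcm(1932, 516) = 1932·516/gcd = 996912/12 = 83076

83076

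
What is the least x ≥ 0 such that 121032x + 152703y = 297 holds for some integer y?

gcd(121032, 152703) = 9 (Euclid: 152703 = 1·121032 + 31671; 121032 = 3·31671 + 26019; 31671 = 1·26019 + 5652; 26019 = 4·5652 + 3411; 5652 = 1·3411 + 2241; 3411 = 1·2241 + 1170; 2241 = 1·1170 + 1071; 1170 = 1·1071 + 99; 1071 = 10·99 + 81; 99 = 1·81 + 18; 81 = 4·18 + 9; 18 = 2·9 + 0), and 9 | 297.
Extended Euclid: 121032·(-7700) + 152703·(6103) = 9. Scale by 33: x₀ = -254100.
General solution x = x₀ + 16967t; reducing mod 16967 gives x = 405 (and y = -321).

405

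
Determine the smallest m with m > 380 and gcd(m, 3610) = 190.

Multiples of 190 above 380: 190·3, 190·4, … . Need the cofactor coprime to 3610/190 = 19.
Checking s = 3, 4, … the first with gcd(s, 19) = 1 is s = 3, giving 570.

570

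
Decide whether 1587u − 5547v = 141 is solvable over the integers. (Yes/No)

By Bézout, 1587u − 5547v = 141 has integer solutions iff gcd(1587, 5547) | 141.
Euclid: 5547 = 3·1587 + 786; 1587 = 2·786 + 15; 786 = 52·15 + 6; 15 = 2·6 + 3; 6 = 2·3 + 0. gcd = 3; 141 mod 3 = 0. Yes.

Yes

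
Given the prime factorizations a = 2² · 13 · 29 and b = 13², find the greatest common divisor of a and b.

13

min exponent per shared prime: 13 = 13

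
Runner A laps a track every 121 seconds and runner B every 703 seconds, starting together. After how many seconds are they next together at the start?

121 = 11²; 703 = 19 · 37
max exponents: 11² · 19 · 37 = 85063

85063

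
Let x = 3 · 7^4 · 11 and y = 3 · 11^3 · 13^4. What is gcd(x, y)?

33

min exponent per shared prime: 3 · 11 = 33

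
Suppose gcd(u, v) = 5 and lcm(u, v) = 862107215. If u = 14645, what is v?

Using uv = gcd(u,v)·lcm(u,v) = 5·862107215 = 4310536075, we get v = 4310536075/14645 = 294335.

294335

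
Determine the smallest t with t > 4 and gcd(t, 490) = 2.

6

gcd(t, 490) = 2 forces 2 | t; write t = 2s. Then gcd(2s, 2·245) = 2·gcd(s, 245), so need gcd(s, 245) = 1.
2s > 4 gives s ≥ 3. The least s ≥ 3 coprime to 245 is 3, so t = 2·3 = 6.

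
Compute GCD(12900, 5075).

25

12900 = 2² · 3 · 5² · 43
5075 = 5² · 7 · 29
Common: 5² = 25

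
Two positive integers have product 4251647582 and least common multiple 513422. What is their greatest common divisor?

8281

gcd·lcm = product, so gcd = 4251647582/513422 = 8281.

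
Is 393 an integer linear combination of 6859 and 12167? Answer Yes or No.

Yes

gcd(6859, 12167): 12167 = 1·6859 + 5308; 6859 = 1·5308 + 1551; 5308 = 3·1551 + 655; 1551 = 2·655 + 241; 655 = 2·241 + 173; 241 = 1·173 + 68; 173 = 2·68 + 37; 68 = 1·37 + 31; 37 = 1·31 + 6; 31 = 5·6 + 1; 6 = 6·1 + 0 → 1
1 divides 393, so a solution exists.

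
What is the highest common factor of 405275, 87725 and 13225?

gcd(405275, 87725): 405275 = 4·87725 + 54375; 87725 = 1·54375 + 33350; 54375 = 1·33350 + 21025; 33350 = 1·21025 + 12325; 21025 = 1·12325 + 8700; 12325 = 1·8700 + 3625; 8700 = 2·3625 + 1450; 3625 = 2·1450 + 725; 1450 = 2·725 + 0 → 725
gcd(725, 13225): 13225 = 18·725 + 175; 725 = 4·175 + 25; 175 = 7·25 + 0 → 25

25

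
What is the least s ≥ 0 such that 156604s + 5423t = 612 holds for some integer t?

Euclid: 156604 = 28·5423 + 4760; 5423 = 1·4760 + 663; 4760 = 7·663 + 119; 663 = 5·119 + 68; 119 = 1·68 + 51; 68 = 1·51 + 17; 51 = 3·17 + 0 → gcd = 17; 612 = 17·36.
Back-substitution yields 156604·(-90) + 5423·(2599) = 17, so one solution is s = -90·36 = -3240, t = 2599·36 = 93564.
Solutions in s differ by 5423/17 = 319; the one in [0, 319) is -3240 mod 319 = 269.

269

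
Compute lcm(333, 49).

gcd first: 333 = 6·49 + 39; 49 = 1·39 + 10; 39 = 3·10 + 9; 10 = 1·9 + 1; 9 = 9·1 + 0 → gcd = 1
lcm = 333·49/gcd = 16317/1 = 16317

16317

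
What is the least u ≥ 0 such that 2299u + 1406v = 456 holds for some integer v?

32

gcd(2299, 1406) = 19 (Euclid: 2299 = 1·1406 + 893; 1406 = 1·893 + 513; 893 = 1·513 + 380; 513 = 1·380 + 133; 380 = 2·133 + 114; 133 = 1·114 + 19; 114 = 6·19 + 0), and 19 | 456.
Extended Euclid: 2299·(-11) + 1406·(18) = 19. Scale by 24: u₀ = -264.
General solution u = u₀ + 74t; reducing mod 74 gives u = 32 (and v = -52).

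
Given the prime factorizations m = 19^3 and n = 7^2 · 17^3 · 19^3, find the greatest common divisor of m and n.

min exponent per shared prime: 19^3 = 6859

6859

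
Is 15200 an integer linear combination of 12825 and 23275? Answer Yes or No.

gcd(12825, 23275): 23275 = 1·12825 + 10450; 12825 = 1·10450 + 2375; 10450 = 4·2375 + 950; 2375 = 2·950 + 475; 950 = 2·475 + 0 → 475
475 divides 15200, so a solution exists.

Yes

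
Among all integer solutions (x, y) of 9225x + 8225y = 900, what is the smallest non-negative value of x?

297

gcd(9225, 8225) = 25 (Euclid: 9225 = 1·8225 + 1000; 8225 = 8·1000 + 225; 1000 = 4·225 + 100; 225 = 2·100 + 25; 100 = 4·25 + 0), and 25 | 900.
Extended Euclid: 9225·(-74) + 8225·(83) = 25. Scale by 36: x₀ = -2664.
General solution x = x₀ + 329t; reducing mod 329 gives x = 297 (and y = -333).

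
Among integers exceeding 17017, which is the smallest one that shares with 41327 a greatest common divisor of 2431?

19448

41327 = 2431·17. Any x with gcd(x, 41327) = 2431 is a multiple of 2431, say 2431s, with s coprime to 17.
Need s > 17017/2431, so s ≥ 8. First s ≥ 8 with gcd(s, 17) = 1 is s = 8. Thus x = 2431·8 = 19448.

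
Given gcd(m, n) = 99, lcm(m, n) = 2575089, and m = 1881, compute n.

Using mn = gcd(m,n)·lcm(m,n) = 99·2575089 = 254933811, we get n = 254933811/1881 = 135531.

135531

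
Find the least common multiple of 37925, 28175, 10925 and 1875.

60906601875

37925 = 5² · 37 · 41; 28175 = 5² · 7² · 23; 10925 = 5² · 19 · 23; 1875 = 3 · 5⁴
lcm takes max exponent of each prime: 3 · 5⁴ · 7² · 19 · 23 · 37 · 41 = 60906601875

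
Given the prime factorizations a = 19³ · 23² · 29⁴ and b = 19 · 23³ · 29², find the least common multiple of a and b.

59025041691293

max exponent per prime: 19³ · 23³ · 29⁴ = 59025041691293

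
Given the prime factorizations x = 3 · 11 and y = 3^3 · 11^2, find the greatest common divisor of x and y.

33

min exponent per shared prime: 3 · 11 = 33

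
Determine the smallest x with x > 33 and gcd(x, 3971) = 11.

Multiples of 11 above 33: 11·4, 11·5, … . Need the cofactor coprime to 3971/11 = 361.
Checking s = 4, 5, … the first with gcd(s, 361) = 1 is s = 4, giving 44.

44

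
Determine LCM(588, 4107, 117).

588 = 2² · 3 · 7²; 4107 = 3 · 37²; 117 = 3² · 13
lcm takes max exponent of each prime: 2² · 3² · 7² · 13 · 37² = 31393908

31393908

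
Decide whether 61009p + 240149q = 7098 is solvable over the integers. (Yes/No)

Yes

gcd(61009, 240149): 240149 = 3·61009 + 57122; 61009 = 1·57122 + 3887; 57122 = 14·3887 + 2704; 3887 = 1·2704 + 1183; 2704 = 2·1183 + 338; 1183 = 3·338 + 169; 338 = 2·169 + 0 → 169
169 divides 7098, so a solution exists.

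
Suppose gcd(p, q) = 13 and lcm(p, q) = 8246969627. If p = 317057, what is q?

338143

Using pq = gcd(p,q)·lcm(p,q) = 13·8246969627 = 107210605151, we get q = 107210605151/317057 = 338143.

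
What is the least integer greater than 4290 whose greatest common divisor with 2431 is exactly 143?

2431 = 143·17. Any m with gcd(m, 2431) = 143 is a multiple of 143, say 143s, with s coprime to 17.
Need s > 4290/143, so s ≥ 31. First s ≥ 31 with gcd(s, 17) = 1 is s = 31. Thus m = 143·31 = 4433.

4433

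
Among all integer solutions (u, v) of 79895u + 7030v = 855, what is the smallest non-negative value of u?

Euclid: 79895 = 11·7030 + 2565; 7030 = 2·2565 + 1900; 2565 = 1·1900 + 665; 1900 = 2·665 + 570; 665 = 1·570 + 95; 570 = 6·95 + 0 → gcd = 95; 855 = 95·9.
Back-substitution yields 79895·(11) + 7030·(-125) = 95, so one solution is u = 11·9 = 99, v = -125·9 = -1125.
Solutions in u differ by 7030/95 = 74; the one in [0, 74) is 99 mod 74 = 25.

25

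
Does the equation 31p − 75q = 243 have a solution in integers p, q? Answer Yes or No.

Yes

gcd(31, 75): 75 = 2·31 + 13; 31 = 2·13 + 5; 13 = 2·5 + 3; 5 = 1·3 + 2; 3 = 1·2 + 1; 2 = 2·1 + 0 → 1
1 divides 243, so a solution exists.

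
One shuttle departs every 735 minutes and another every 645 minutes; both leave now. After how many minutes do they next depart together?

735 = 3 · 5 · 7²; 645 = 3 · 5 · 43
max exponents: 3 · 5 · 7² · 43 = 31605

31605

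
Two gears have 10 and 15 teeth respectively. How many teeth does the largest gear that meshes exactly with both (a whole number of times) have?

5

10 = 2 · 5
15 = 3 · 5
Common: 5 = 5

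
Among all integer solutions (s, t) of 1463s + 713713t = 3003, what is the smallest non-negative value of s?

Reduce mod 713713: 1463s ≡ 3003 (mod 713713). With g = gcd(1463, 713713) = 77 dividing 3003, divide through: 19s ≡ 39 (mod 9269).
Since gcd(19, 9269) = 1, s ≡ 39·(19)⁻¹ ≡ 6344 (mod 9269). Smallest non-negative: 6344.

6344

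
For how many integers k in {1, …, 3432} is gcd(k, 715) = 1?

2304

Prime factors of 715: 5, 11, 13. Count integers ≤ 3432 divisible by none of them.
By inclusion–exclusion: 3432 − ⌊3432/5⌋ − ⌊3432/11⌋ − ⌊3432/13⌋ + ⌊3432/55⌋ + ⌊3432/65⌋ + ⌊3432/143⌋ − ⌊3432/715⌋ = 2304.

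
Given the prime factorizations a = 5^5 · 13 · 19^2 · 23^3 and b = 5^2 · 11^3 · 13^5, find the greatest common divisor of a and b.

325

min exponent per shared prime: 5^2 · 13 = 325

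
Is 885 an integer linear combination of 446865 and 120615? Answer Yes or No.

Yes

By Bézout, 446865p + 120615q = 885 has integer solutions iff gcd(446865, 120615) | 885.
Euclid: 446865 = 3·120615 + 85020; 120615 = 1·85020 + 35595; 85020 = 2·35595 + 13830; 35595 = 2·13830 + 7935; 13830 = 1·7935 + 5895; 7935 = 1·5895 + 2040; 5895 = 2·2040 + 1815; 2040 = 1·1815 + 225; 1815 = 8·225 + 15; 225 = 15·15 + 0. gcd = 15; 885 mod 15 = 0. Yes.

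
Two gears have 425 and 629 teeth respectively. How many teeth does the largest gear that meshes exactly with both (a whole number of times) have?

425 = 5² · 17
629 = 17 · 37
Common: 17 = 17

17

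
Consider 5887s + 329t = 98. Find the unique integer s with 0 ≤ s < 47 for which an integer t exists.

Reduce mod 329: 5887s ≡ 98 (mod 329). With g = gcd(5887, 329) = 7 dividing 98, divide through: 841s ≡ 14 (mod 47).
Since gcd(841, 47) = 1, s ≡ 14·(841)⁻¹ ≡ 16 (mod 47). Smallest non-negative: 16.

16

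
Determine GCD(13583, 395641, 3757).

289

13583 = 17² · 47; 395641 = 17² · 37²; 3757 = 13 · 17²
gcd takes min exponent of each prime: 17² = 289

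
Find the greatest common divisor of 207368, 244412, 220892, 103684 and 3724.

gcd(207368, 244412): 244412 = 1·207368 + 37044; 207368 = 5·37044 + 22148; 37044 = 1·22148 + 14896; 22148 = 1·14896 + 7252; 14896 = 2·7252 + 392; 7252 = 18·392 + 196; 392 = 2·196 + 0 → 196
gcd(196, 220892): 220892 = 1127·196 + 0 → 196
gcd(196, 103684): 103684 = 529·196 + 0 → 196
gcd(196, 3724): 3724 = 19·196 + 0 → 196

196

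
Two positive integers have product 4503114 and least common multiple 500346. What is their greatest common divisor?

9

gcd·lcm = product, so gcd = 4503114/500346 = 9.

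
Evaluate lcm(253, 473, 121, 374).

lcm(253, 473) = 253·473/gcd = 119669/11 = 10879
lcm(10879, 121) = 10879·121/gcd = 1316359/11 = 119669
lcm(119669, 374) = 119669·374/gcd = 44756206/11 = 4068746

4068746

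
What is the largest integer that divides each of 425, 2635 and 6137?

17

gcd(425, 2635): 2635 = 6·425 + 85; 425 = 5·85 + 0 → 85
gcd(85, 6137): 6137 = 72·85 + 17; 85 = 5·17 + 0 → 17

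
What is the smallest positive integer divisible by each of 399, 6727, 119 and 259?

399 = 3 · 7 · 19; 6727 = 7 · 31²; 119 = 7 · 17; 259 = 7 · 37
lcm takes max exponent of each prime: 3 · 7 · 17 · 19 · 31² · 37 = 241183131

241183131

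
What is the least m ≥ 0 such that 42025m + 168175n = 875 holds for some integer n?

4438

Reduce mod 168175: 42025m ≡ 875 (mod 168175). With g = gcd(42025, 168175) = 25 dividing 875, divide through: 1681m ≡ 35 (mod 6727).
Since gcd(1681, 6727) = 1, m ≡ 35·(1681)⁻¹ ≡ 4438 (mod 6727). Smallest non-negative: 4438.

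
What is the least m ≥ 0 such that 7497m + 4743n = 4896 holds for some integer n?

19

Reduce mod 4743: 7497m ≡ 4896 (mod 4743). With g = gcd(7497, 4743) = 153 dividing 4896, divide through: 49m ≡ 32 (mod 31).
Since gcd(49, 31) = 1, m ≡ 32·(49)⁻¹ ≡ 19 (mod 31). Smallest non-negative: 19.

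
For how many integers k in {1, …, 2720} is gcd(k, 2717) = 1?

2163

Prime factors of 2717: 11, 13, 19. Count integers ≤ 2720 divisible by none of them.
By inclusion–exclusion: 2720 − ⌊2720/11⌋ − ⌊2720/13⌋ − ⌊2720/19⌋ + ⌊2720/143⌋ + ⌊2720/209⌋ + ⌊2720/247⌋ − ⌊2720/2717⌋ = 2163.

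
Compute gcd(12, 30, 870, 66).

6

gcd(12, 30): 30 = 2·12 + 6; 12 = 2·6 + 0 → 6
gcd(6, 870): 870 = 145·6 + 0 → 6
gcd(6, 66): 66 = 11·6 + 0 → 6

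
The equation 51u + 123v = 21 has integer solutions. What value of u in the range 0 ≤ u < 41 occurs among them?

gcd(51, 123) = 3 (Euclid: 123 = 2·51 + 21; 51 = 2·21 + 9; 21 = 2·9 + 3; 9 = 3·3 + 0), and 3 | 21.
Extended Euclid: 51·(-12) + 123·(5) = 3. Scale by 7: u₀ = -84.
General solution u = u₀ + 41t; reducing mod 41 gives u = 39 (and v = -16).

39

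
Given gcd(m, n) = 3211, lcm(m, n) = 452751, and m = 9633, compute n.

Using mn = gcd(m,n)·lcm(m,n) = 3211·452751 = 1453783461, we get n = 1453783461/9633 = 150917.

150917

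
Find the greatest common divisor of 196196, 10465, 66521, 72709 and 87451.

91

gcd(196196, 10465): 196196 = 18·10465 + 7826; 10465 = 1·7826 + 2639; 7826 = 2·2639 + 2548; 2639 = 1·2548 + 91; 2548 = 28·91 + 0 → 91
gcd(91, 66521): 66521 = 731·91 + 0 → 91
gcd(91, 72709): 72709 = 799·91 + 0 → 91
gcd(91, 87451): 87451 = 961·91 + 0 → 91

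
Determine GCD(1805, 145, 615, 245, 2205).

1805 = 5 · 19²; 145 = 5 · 29; 615 = 3 · 5 · 41; 245 = 5 · 7²; 2205 = 3² · 5 · 7²
gcd takes min exponent of each prime: 5 = 5

5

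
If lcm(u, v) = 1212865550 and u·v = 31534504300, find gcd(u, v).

From gcd × lcm = uv: gcd = 31534504300 / 1212865550 = 26.

26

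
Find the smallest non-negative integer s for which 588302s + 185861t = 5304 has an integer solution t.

460

gcd(588302, 185861) = 221 (Euclid: 588302 = 3·185861 + 30719; 185861 = 6·30719 + 1547; 30719 = 19·1547 + 1326; 1547 = 1·1326 + 221; 1326 = 6·221 + 0), and 221 | 5304.
Extended Euclid: 588302·(-121) + 185861·(383) = 221. Scale by 24: s₀ = -2904.
General solution s = s₀ + 841k; reducing mod 841 gives s = 460 (and t = -1456).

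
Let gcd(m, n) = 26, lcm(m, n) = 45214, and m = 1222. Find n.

Using mn = gcd(m,n)·lcm(m,n) = 26·45214 = 1175564, we get n = 1175564/1222 = 962.

962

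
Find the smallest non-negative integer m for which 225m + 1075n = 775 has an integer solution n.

13

Reduce mod 1075: 225m ≡ 775 (mod 1075). With g = gcd(225, 1075) = 25 dividing 775, divide through: 9m ≡ 31 (mod 43).
Since gcd(9, 43) = 1, m ≡ 31·(9)⁻¹ ≡ 13 (mod 43). Smallest non-negative: 13.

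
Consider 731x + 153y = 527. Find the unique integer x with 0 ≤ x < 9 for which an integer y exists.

7

Reduce mod 153: 731x ≡ 527 (mod 153). With g = gcd(731, 153) = 17 dividing 527, divide through: 43x ≡ 31 (mod 9).
Since gcd(43, 9) = 1, x ≡ 31·(43)⁻¹ ≡ 7 (mod 9). Smallest non-negative: 7.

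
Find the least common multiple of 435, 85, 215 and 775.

49287675

435 = 3 · 5 · 29; 85 = 5 · 17; 215 = 5 · 43; 775 = 5² · 31
lcm takes max exponent of each prime: 3 · 5² · 17 · 29 · 31 · 43 = 49287675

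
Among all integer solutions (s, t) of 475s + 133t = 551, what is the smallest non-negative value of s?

2

Euclid: 475 = 3·133 + 76; 133 = 1·76 + 57; 76 = 1·57 + 19; 57 = 3·19 + 0 → gcd = 19; 551 = 19·29.
Back-substitution yields 475·(2) + 133·(-7) = 19, so one solution is s = 2·29 = 58, t = -7·29 = -203.
Solutions in s differ by 133/19 = 7; the one in [0, 7) is 58 mod 7 = 2.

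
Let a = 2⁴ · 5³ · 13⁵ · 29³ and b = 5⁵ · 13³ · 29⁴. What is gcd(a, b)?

min exponent per shared prime: 5³ · 13³ · 29³ = 6697829125

6697829125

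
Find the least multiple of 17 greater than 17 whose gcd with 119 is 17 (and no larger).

34

Multiples of 17 above 17: 17·2, 17·3, … . Need the cofactor coprime to 119/17 = 7.
Checking s = 2, 3, … the first with gcd(s, 7) = 1 is s = 2, giving 34.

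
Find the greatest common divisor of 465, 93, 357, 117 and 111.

3

gcd(465, 93): 465 = 5·93 + 0 → 93
gcd(93, 357): 357 = 3·93 + 78; 93 = 1·78 + 15; 78 = 5·15 + 3; 15 = 5·3 + 0 → 3
gcd(3, 117): 117 = 39·3 + 0 → 3
gcd(3, 111): 111 = 37·3 + 0 → 3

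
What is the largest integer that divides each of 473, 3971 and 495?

11

gcd(473, 3971): 3971 = 8·473 + 187; 473 = 2·187 + 99; 187 = 1·99 + 88; 99 = 1·88 + 11; 88 = 8·11 + 0 → 11
gcd(11, 495): 495 = 45·11 + 0 → 11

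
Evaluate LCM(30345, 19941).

697935

gcd first: 30345 = 1·19941 + 10404; 19941 = 1·10404 + 9537; 10404 = 1·9537 + 867; 9537 = 11·867 + 0 → gcd = 867
lcm = 30345·19941/gcd = 605109645/867 = 697935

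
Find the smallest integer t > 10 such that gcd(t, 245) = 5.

15

gcd(t, 245) = 5 forces 5 | t; write t = 5s. Then gcd(5s, 5·49) = 5·gcd(s, 49), so need gcd(s, 49) = 1.
5s > 10 gives s ≥ 3. The least s ≥ 3 coprime to 49 is 3, so t = 5·3 = 15.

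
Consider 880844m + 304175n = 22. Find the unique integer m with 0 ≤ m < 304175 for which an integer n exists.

Euclid: 880844 = 2·304175 + 272494; 304175 = 1·272494 + 31681; 272494 = 8·31681 + 19046; 31681 = 1·19046 + 12635; 19046 = 1·12635 + 6411; 12635 = 1·6411 + 6224; 6411 = 1·6224 + 187; 6224 = 33·187 + 53; 187 = 3·53 + 28; 53 = 1·28 + 25; 28 = 1·25 + 3; 25 = 8·3 + 1; 3 = 3·1 + 0 → gcd = 1; 22 = 1·22.
Back-substitution yields 880844·(-97596) + 304175·(282623) = 1, so one solution is m = -97596·22 = -2147112, n = 282623·22 = 6217706.
Solutions in m differ by 304175/1 = 304175; the one in [0, 304175) is -2147112 mod 304175 = 286288.

286288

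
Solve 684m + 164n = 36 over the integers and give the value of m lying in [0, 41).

13

Reduce mod 164: 684m ≡ 36 (mod 164). With g = gcd(684, 164) = 4 dividing 36, divide through: 171m ≡ 9 (mod 41).
Since gcd(171, 41) = 1, m ≡ 9·(171)⁻¹ ≡ 13 (mod 41). Smallest non-negative: 13.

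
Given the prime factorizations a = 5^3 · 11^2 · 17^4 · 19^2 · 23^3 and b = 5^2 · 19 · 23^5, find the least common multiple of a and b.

2935198324443842875

max exponent per prime: 5^3 · 11^2 · 17^4 · 19^2 · 23^5 = 2935198324443842875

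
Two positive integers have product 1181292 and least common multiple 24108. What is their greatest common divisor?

From gcd × lcm = pq: gcd = 1181292 / 24108 = 49.

49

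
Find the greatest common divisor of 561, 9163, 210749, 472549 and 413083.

gcd(561, 9163): 9163 = 16·561 + 187; 561 = 3·187 + 0 → 187
gcd(187, 210749): 210749 = 1127·187 + 0 → 187
gcd(187, 472549): 472549 = 2527·187 + 0 → 187
gcd(187, 413083): 413083 = 2209·187 + 0 → 187

187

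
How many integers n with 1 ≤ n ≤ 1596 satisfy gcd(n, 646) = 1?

711

646 = 2·17·19. Inclusion–exclusion on these primes:
1596 − ⌊1596/2⌋ − ⌊1596/17⌋ − ⌊1596/19⌋ + ⌊1596/34⌋ + ⌊1596/38⌋ + ⌊1596/323⌋ − ⌊1596/646⌋ = 711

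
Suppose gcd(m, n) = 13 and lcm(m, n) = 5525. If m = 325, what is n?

Using mn = gcd(m,n)·lcm(m,n) = 13·5525 = 71825, we get n = 71825/325 = 221.

221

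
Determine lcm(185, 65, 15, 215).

310245

185 = 5 · 37; 65 = 5 · 13; 15 = 3 · 5; 215 = 5 · 43
lcm takes max exponent of each prime: 3 · 5 · 13 · 37 · 43 = 310245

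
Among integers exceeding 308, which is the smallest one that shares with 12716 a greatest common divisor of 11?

319

12716 = 11·1156. Any m with gcd(m, 12716) = 11 is a multiple of 11, say 11s, with s coprime to 1156.
Need s > 308/11, so s ≥ 29. First s ≥ 29 with gcd(s, 1156) = 1 is s = 29. Thus m = 11·29 = 319.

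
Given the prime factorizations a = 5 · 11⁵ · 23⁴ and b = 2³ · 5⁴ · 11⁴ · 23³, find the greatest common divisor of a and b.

min exponent per shared prime: 5 · 11⁴ · 23³ = 890685235

890685235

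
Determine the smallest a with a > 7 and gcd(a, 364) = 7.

21

364 = 7·52. Any a with gcd(a, 364) = 7 is a multiple of 7, say 7s, with s coprime to 52.
Need s > 7/7, so s ≥ 2. First s ≥ 2 with gcd(s, 52) = 1 is s = 3. Thus a = 7·3 = 21.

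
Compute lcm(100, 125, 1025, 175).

143500

100 = 2² · 5²; 125 = 5³; 1025 = 5² · 41; 175 = 5² · 7
lcm takes max exponent of each prime: 2² · 5³ · 7 · 41 = 143500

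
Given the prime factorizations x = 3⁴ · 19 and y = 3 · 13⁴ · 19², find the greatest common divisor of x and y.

57

min exponent per shared prime: 3 · 19 = 57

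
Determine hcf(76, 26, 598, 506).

2

gcd(76, 26): 76 = 2·26 + 24; 26 = 1·24 + 2; 24 = 12·2 + 0 → 2
gcd(2, 598): 598 = 299·2 + 0 → 2
gcd(2, 506): 506 = 253·2 + 0 → 2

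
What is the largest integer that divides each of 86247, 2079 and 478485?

63

86247 = 3² · 7 · 37²; 2079 = 3³ · 7 · 11; 478485 = 3² · 5 · 7³ · 31
gcd takes min exponent of each prime: 3² · 7 = 63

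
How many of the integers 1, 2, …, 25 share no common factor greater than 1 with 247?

23

Prime factors of 247: 13, 19. Count integers ≤ 25 divisible by none of them.
By inclusion–exclusion: 25 − ⌊25/13⌋ − ⌊25/19⌋ + ⌊25/247⌋ = 23.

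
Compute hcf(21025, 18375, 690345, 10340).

gcd(21025, 18375): 21025 = 1·18375 + 2650; 18375 = 6·2650 + 2475; 2650 = 1·2475 + 175; 2475 = 14·175 + 25; 175 = 7·25 + 0 → 25
gcd(25, 690345): 690345 = 27613·25 + 20; 25 = 1·20 + 5; 20 = 4·5 + 0 → 5
gcd(5, 10340): 10340 = 2068·5 + 0 → 5

5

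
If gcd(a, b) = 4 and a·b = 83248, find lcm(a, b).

Since gcd(a,b)·lcm(a,b) = ab, lcm = 83248/4 = 20812.

20812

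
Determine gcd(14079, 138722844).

Euclid: 138722844 = 9853·14079 + 2457; 14079 = 5·2457 + 1794; 2457 = 1·1794 + 663; 1794 = 2·663 + 468; 663 = 1·468 + 195; 468 = 2·195 + 78; 195 = 2·78 + 39; 78 = 2·39 + 0. Last nonzero remainder: 39.

39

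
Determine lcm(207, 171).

3933

gcd first: 207 = 1·171 + 36; 171 = 4·36 + 27; 36 = 1·27 + 9; 27 = 3·9 + 0 → gcd = 9
lcm = 207·171/gcd = 35397/9 = 3933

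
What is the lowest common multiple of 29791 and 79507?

gcd first: 79507 = 2·29791 + 19925; 29791 = 1·19925 + 9866; 19925 = 2·9866 + 193; 9866 = 51·193 + 23; 193 = 8·23 + 9; 23 = 2·9 + 5; 9 = 1·5 + 4; 5 = 1·4 + 1; 4 = 4·1 + 0 → gcd = 1
lcm = 29791·79507/gcd = 2368593037/1 = 2368593037

2368593037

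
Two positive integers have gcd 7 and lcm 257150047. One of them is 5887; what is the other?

305767

a·b = gcd·lcm = 7·257150047 = 1800050329, so b = 1800050329/5887 = 305767.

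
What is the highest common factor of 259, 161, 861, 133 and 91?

7

gcd(259, 161): 259 = 1·161 + 98; 161 = 1·98 + 63; 98 = 1·63 + 35; 63 = 1·35 + 28; 35 = 1·28 + 7; 28 = 4·7 + 0 → 7
gcd(7, 861): 861 = 123·7 + 0 → 7
gcd(7, 133): 133 = 19·7 + 0 → 7
gcd(7, 91): 91 = 13·7 + 0 → 7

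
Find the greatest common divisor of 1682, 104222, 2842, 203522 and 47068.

2

1682 = 2 · 29²; 104222 = 2 · 31 · 41²; 2842 = 2 · 7² · 29; 203522 = 2 · 11² · 29²; 47068 = 2² · 7 · 41²
gcd takes min exponent of each prime: 2 = 2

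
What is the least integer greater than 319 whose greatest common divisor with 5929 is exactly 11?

Multiples of 11 above 319: 11·30, 11·31, … . Need the cofactor coprime to 5929/11 = 539.
Checking s = 30, 31, … the first with gcd(s, 539) = 1 is s = 30, giving 330.

330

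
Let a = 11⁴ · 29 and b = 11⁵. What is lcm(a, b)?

max exponent per prime: 11⁵ · 29 = 4670479

4670479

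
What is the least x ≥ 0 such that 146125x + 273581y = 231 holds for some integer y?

13057

Reduce mod 273581: 146125x ≡ 231 (mod 273581). With g = gcd(146125, 273581) = 7 dividing 231, divide through: 20875x ≡ 33 (mod 39083).
Since gcd(20875, 39083) = 1, x ≡ 33·(20875)⁻¹ ≡ 13057 (mod 39083). Smallest non-negative: 13057.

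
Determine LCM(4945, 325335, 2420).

6770872020

4945 = 5 · 23 · 43; 325335 = 3 · 5 · 23² · 41; 2420 = 2² · 5 · 11²
lcm takes max exponent of each prime: 2² · 3 · 5 · 11² · 23² · 41 · 43 = 6770872020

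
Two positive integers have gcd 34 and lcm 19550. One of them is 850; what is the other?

782

Using mn = gcd(m,n)·lcm(m,n) = 34·19550 = 664700, we get n = 664700/850 = 782.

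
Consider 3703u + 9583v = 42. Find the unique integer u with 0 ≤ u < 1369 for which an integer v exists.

Euclid: 9583 = 2·3703 + 2177; 3703 = 1·2177 + 1526; 2177 = 1·1526 + 651; 1526 = 2·651 + 224; 651 = 2·224 + 203; 224 = 1·203 + 21; 203 = 9·21 + 14; 21 = 1·14 + 7; 14 = 2·7 + 0 → gcd = 7; 42 = 7·6.
Back-substitution yields 3703·(471) + 9583·(-182) = 7, so one solution is u = 471·6 = 2826, v = -182·6 = -1092.
Solutions in u differ by 9583/7 = 1369; the one in [0, 1369) is 2826 mod 1369 = 88.

88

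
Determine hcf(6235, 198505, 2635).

6235 = 5 · 29 · 43; 198505 = 5 · 29 · 37²; 2635 = 5 · 17 · 31
gcd takes min exponent of each prime: 5 = 5

5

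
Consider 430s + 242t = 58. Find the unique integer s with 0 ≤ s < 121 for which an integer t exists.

Euclid: 430 = 1·242 + 188; 242 = 1·188 + 54; 188 = 3·54 + 26; 54 = 2·26 + 2; 26 = 13·2 + 0 → gcd = 2; 58 = 2·29.
Back-substitution yields 430·(-9) + 242·(16) = 2, so one solution is s = -9·29 = -261, t = 16·29 = 464.
Solutions in s differ by 242/2 = 121; the one in [0, 121) is -261 mod 121 = 102.

102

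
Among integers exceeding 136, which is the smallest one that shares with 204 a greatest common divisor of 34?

204 = 34·6. Any x with gcd(x, 204) = 34 is a multiple of 34, say 34s, with s coprime to 6.
Need s > 136/34, so s ≥ 5. First s ≥ 5 with gcd(s, 6) = 1 is s = 5. Thus x = 34·5 = 170.

170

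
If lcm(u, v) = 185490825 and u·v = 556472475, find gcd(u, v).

gcd·lcm = product, so gcd = 556472475/185490825 = 3.

3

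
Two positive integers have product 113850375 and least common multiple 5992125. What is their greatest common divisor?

19

gcd·lcm = product, so gcd = 113850375/5992125 = 19.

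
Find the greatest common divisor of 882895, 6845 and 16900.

5

882895 = 5 · 13 · 17² · 47; 6845 = 5 · 37²; 16900 = 2² · 5² · 13²
gcd takes min exponent of each prime: 5 = 5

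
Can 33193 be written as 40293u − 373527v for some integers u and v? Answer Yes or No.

No

By Bézout, 40293u − 373527v = 33193 has integer solutions iff gcd(40293, 373527) | 33193.
Euclid: 373527 = 9·40293 + 10890; 40293 = 3·10890 + 7623; 10890 = 1·7623 + 3267; 7623 = 2·3267 + 1089; 3267 = 3·1089 + 0. gcd = 1089; 33193 mod 1089 = 523. No.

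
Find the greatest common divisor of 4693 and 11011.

13

4693 = 13 · 19²
11011 = 7 · 11² · 13
Common: 13 = 13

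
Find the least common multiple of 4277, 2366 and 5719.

4277 = 7 · 13 · 47; 2366 = 2 · 7 · 13²; 5719 = 7 · 19 · 43
lcm takes max exponent of each prime: 2 · 7 · 13² · 19 · 43 · 47 = 90852034

90852034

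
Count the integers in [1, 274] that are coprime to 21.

157

21 = 3·7. Inclusion–exclusion on these primes:
274 − ⌊274/3⌋ − ⌊274/7⌋ + ⌊274/21⌋ = 157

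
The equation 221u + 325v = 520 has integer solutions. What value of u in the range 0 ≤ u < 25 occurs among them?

20

gcd(221, 325) = 13 (Euclid: 325 = 1·221 + 104; 221 = 2·104 + 13; 104 = 8·13 + 0), and 13 | 520.
Extended Euclid: 221·(3) + 325·(-2) = 13. Scale by 40: u₀ = 120.
General solution u = u₀ + 25t; reducing mod 25 gives u = 20 (and v = -12).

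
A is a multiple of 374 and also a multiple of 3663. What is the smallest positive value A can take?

gcd first: 3663 = 9·374 + 297; 374 = 1·297 + 77; 297 = 3·77 + 66; 77 = 1·66 + 11; 66 = 6·11 + 0 → gcd = 11
lcm = 374·3663/gcd = 1369962/11 = 124542

124542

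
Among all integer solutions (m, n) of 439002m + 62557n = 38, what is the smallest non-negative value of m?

45032

Reduce mod 62557: 439002m ≡ 38 (mod 62557). With g = gcd(439002, 62557) = 1 dividing 38, divide through: 439002m ≡ 38 (mod 62557).
Since gcd(439002, 62557) = 1, m ≡ 38·(439002)⁻¹ ≡ 45032 (mod 62557). Smallest non-negative: 45032.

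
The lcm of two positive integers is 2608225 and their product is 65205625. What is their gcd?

From gcd × lcm = uv: gcd = 65205625 / 2608225 = 25.

25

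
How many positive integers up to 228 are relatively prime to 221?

199

221 = 13·17. Inclusion–exclusion on these primes:
228 − ⌊228/13⌋ − ⌊228/17⌋ + ⌊228/221⌋ = 199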